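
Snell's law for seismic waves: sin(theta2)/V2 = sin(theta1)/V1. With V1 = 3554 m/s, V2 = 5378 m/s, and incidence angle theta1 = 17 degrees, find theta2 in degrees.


sin(theta1) = sin(17 deg) = 0.292372
sin(theta2) = V2/V1 * sin(theta1) = 5378/3554 * 0.292372 = 0.442424
theta2 = arcsin(0.442424) = 26.2586 degrees

26.2586


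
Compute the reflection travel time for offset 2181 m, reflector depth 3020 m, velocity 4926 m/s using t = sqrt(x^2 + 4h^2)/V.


x^2 + 4h^2 = 2181^2 + 4*3020^2 = 4756761 + 36481600 = 41238361
sqrt(41238361) = 6421.7101
t = 6421.7101 / 4926 = 1.3036 s

1.3036


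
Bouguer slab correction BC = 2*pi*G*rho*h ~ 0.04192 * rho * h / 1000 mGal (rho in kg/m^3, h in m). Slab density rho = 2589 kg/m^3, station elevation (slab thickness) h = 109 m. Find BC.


BC = 0.04192 * rho * h / 1000
= 0.04192 * 2589 * 109 / 1000
= 11.8299 mGal

11.8299


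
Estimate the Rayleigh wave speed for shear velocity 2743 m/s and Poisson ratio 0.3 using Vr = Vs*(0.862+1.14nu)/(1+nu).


Numerator factor = 0.862 + 1.14*0.3 = 1.204
Denominator = 1 + 0.3 = 1.3
Vr = 2743 * 1.204 / 1.3 = 2540.44 m/s

2540.44


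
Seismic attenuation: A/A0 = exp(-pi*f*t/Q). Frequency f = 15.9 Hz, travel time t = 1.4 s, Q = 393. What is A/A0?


pi*f*t/Q = pi*15.9*1.4/393 = 0.177944
A/A0 = exp(-0.177944) = 0.83699

0.83699


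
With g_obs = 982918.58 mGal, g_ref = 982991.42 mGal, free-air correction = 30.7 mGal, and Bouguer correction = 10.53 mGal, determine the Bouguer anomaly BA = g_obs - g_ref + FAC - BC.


BA = g_obs - g_ref + FAC - BC
= 982918.58 - 982991.42 + 30.7 - 10.53
= -52.67 mGal

-52.67


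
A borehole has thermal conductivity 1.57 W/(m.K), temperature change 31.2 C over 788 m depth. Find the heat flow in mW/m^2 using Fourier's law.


q = k * dT / dz * 1000
= 1.57 * 31.2 / 788 * 1000
= 0.062162 * 1000
= 62.1624 mW/m^2

62.1624


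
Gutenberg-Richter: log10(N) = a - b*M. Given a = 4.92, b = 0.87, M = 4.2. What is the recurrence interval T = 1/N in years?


log10(N) = 4.92 - 0.87*4.2 = 1.266
N = 10^1.266 = 18.450154
T = 1/N = 1/18.450154 = 0.0542 years

0.0542


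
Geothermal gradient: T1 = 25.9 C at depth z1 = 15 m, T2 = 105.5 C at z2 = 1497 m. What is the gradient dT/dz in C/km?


dT = 105.5 - 25.9 = 79.6 C
dz = 1497 - 15 = 1482 m
gradient = dT/dz * 1000 = 79.6/1482 * 1000 = 53.7112 C/km

53.7112


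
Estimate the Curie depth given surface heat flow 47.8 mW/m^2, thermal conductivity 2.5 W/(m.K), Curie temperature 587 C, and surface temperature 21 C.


T_Curie - T_surf = 587 - 21 = 566 C
Convert q to W/m^2: 47.8 mW/m^2 = 0.0478 W/m^2
d = 566 * 2.5 / 0.0478 = 29602.51 m

29602.51


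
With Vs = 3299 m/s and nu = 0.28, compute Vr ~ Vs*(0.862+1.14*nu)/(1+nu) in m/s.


Numerator factor = 0.862 + 1.14*0.28 = 1.1812
Denominator = 1 + 0.28 = 1.28
Vr = 3299 * 1.1812 / 1.28 = 3044.36 m/s

3044.36


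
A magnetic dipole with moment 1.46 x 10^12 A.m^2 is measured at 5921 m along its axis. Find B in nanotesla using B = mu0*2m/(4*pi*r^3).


m = 1.46 x 10^12 = 1460000000000 A.m^2
2m = 2920000000000 A.m^2
r^3 = 5921^3 = 207579844961
B = (4pi*10^-7) * 2920000000000 / (4*pi * 207579844961) * 1e9
= 3669380.219393 / 2608525263851.14 * 1e9
= 1406.6876 nT

1406.6876


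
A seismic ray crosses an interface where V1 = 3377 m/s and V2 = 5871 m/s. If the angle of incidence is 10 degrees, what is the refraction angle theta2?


sin(theta1) = sin(10 deg) = 0.173648
sin(theta2) = V2/V1 * sin(theta1) = 5871/3377 * 0.173648 = 0.301892
theta2 = arcsin(0.301892) = 17.5713 degrees

17.5713


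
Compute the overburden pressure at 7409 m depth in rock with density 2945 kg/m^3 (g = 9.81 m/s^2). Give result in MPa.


P = rho * g * z / 1e6
= 2945 * 9.81 * 7409 / 1e6
= 214049344.05 / 1e6
= 214.0493 MPa

214.0493


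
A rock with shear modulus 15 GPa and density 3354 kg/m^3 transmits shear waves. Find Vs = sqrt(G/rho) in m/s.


Convert G to Pa: G = 15e9 Pa
Compute G/rho = 15e9 / 3354 = 4472271.9141
Vs = sqrt(4472271.9141) = 2114.77 m/s

2114.77


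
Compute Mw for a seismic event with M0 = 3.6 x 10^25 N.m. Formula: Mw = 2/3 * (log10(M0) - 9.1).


log10(M0) = log10(3.6 x 10^25) = 25.5563
Mw = 2/3 * (25.5563 - 9.1)
= 2/3 * 16.4563
= 10.97

10.97


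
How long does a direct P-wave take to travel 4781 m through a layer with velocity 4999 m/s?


t = x / V
= 4781 / 4999
= 0.9564 s

0.9564


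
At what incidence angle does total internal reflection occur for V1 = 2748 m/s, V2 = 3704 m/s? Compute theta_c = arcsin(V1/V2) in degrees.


V1/V2 = 2748/3704 = 0.741901
theta_c = arcsin(0.741901) = 47.8936 degrees

47.8936


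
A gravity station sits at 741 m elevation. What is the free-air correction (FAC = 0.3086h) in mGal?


FAC = 0.3086 * h
= 0.3086 * 741
= 228.6726 mGal

228.6726


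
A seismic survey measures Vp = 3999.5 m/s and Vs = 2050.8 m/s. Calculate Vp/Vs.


Vp/Vs = 3999.5 / 2050.8
= 1.9502

1.9502


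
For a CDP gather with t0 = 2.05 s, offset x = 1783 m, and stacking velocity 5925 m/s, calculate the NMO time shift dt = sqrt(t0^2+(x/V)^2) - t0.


x/Vnmo = 1783/5925 = 0.300928
(x/Vnmo)^2 = 0.090558
t0^2 = 4.2025
sqrt(4.2025 + 0.090558) = 2.07197
dt = 2.07197 - 2.05 = 0.02197

0.02197


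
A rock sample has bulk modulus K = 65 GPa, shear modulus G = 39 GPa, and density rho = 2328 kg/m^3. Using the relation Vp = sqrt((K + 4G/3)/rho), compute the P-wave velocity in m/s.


First compute the effective modulus:
K + 4G/3 = 65e9 + 4*39e9/3 = 117000000000.0 Pa
Then divide by density:
117000000000.0 / 2328 = 50257731.9588 Pa/(kg/m^3)
Take the square root:
Vp = sqrt(50257731.9588) = 7089.27 m/s

7089.27


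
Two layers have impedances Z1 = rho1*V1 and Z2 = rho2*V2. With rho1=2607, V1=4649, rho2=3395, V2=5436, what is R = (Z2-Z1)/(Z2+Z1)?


Z1 = 2607 * 4649 = 12119943
Z2 = 3395 * 5436 = 18455220
R = (18455220 - 12119943) / (18455220 + 12119943) = 6335277 / 30575163 = 0.2072

0.2072


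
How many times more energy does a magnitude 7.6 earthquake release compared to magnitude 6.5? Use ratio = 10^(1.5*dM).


M2 - M1 = 7.6 - 6.5 = 1.1
1.5 * 1.1 = 1.65
ratio = 10^1.65 = 44.67

44.67


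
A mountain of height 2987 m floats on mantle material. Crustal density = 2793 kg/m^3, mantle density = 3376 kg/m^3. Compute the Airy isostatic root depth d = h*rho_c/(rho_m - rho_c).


rho_m - rho_c = 3376 - 2793 = 583
d = 2987 * 2793 / 583
= 8342691 / 583
= 14309.93 m

14309.93


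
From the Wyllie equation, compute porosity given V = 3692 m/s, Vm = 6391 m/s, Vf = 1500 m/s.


1/V - 1/Vm = 1/3692 - 1/6391 = 0.00011439
1/Vf - 1/Vm = 1/1500 - 1/6391 = 0.0005102
phi = 0.00011439 / 0.0005102 = 0.2242

0.2242


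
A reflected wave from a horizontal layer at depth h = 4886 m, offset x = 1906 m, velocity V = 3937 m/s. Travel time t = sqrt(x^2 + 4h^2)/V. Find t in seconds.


x^2 + 4h^2 = 1906^2 + 4*4886^2 = 3632836 + 95491984 = 99124820
sqrt(99124820) = 9956.1448
t = 9956.1448 / 3937 = 2.5289 s

2.5289


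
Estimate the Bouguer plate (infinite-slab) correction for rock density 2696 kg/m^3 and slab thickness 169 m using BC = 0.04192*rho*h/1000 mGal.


BC = 0.04192 * rho * h / 1000
= 0.04192 * 2696 * 169 / 1000
= 19.0998 mGal

19.0998


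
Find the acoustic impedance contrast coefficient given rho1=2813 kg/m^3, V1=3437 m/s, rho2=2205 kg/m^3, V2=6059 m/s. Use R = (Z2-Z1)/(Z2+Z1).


Z1 = 2813 * 3437 = 9668281
Z2 = 2205 * 6059 = 13360095
R = (13360095 - 9668281) / (13360095 + 9668281) = 3691814 / 23028376 = 0.1603

0.1603


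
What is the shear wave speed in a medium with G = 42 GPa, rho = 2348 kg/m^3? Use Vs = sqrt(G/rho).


Convert G to Pa: G = 42e9 Pa
Compute G/rho = 42e9 / 2348 = 17887563.8842
Vs = sqrt(17887563.8842) = 4229.37 m/s

4229.37


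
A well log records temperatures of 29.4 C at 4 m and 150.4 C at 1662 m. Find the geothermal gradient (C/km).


dT = 150.4 - 29.4 = 121.0 C
dz = 1662 - 4 = 1658 m
gradient = dT/dz * 1000 = 121.0/1658 * 1000 = 72.9795 C/km

72.9795


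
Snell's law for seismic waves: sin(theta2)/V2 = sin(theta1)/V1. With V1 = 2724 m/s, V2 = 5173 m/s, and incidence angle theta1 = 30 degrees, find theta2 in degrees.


sin(theta1) = sin(30 deg) = 0.5
sin(theta2) = V2/V1 * sin(theta1) = 5173/2724 * 0.5 = 0.949523
theta2 = arcsin(0.949523) = 71.7178 degrees

71.7178


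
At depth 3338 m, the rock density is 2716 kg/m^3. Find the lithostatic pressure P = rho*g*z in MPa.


P = rho * g * z / 1e6
= 2716 * 9.81 * 3338 / 1e6
= 88937538.48 / 1e6
= 88.9375 MPa

88.9375


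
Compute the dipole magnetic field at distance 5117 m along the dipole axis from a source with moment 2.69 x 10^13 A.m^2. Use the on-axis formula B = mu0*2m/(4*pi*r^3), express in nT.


m = 2.69 x 10^13 = 26900000000000 A.m^2
2m = 53800000000000 A.m^2
r^3 = 5117^3 = 133981936613
B = (4pi*10^-7) * 53800000000000 / (4*pi * 133981936613) * 1e9
= 67607073.905252 / 1683666671108.54 * 1e9
= 40154.6666 nT

40154.6666


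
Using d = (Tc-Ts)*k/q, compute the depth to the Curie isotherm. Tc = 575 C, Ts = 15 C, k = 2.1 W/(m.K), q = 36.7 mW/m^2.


T_Curie - T_surf = 575 - 15 = 560 C
Convert q to W/m^2: 36.7 mW/m^2 = 0.0367 W/m^2
d = 560 * 2.1 / 0.0367 = 32043.6 m

32043.6


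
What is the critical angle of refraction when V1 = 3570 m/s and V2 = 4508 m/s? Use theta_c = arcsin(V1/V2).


V1/V2 = 3570/4508 = 0.791925
theta_c = arcsin(0.791925) = 52.3658 degrees

52.3658


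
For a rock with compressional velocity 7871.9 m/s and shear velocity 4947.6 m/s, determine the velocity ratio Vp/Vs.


Vp/Vs = 7871.9 / 4947.6
= 1.5911

1.5911


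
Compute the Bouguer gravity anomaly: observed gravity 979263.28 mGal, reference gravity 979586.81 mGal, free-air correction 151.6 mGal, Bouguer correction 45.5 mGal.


BA = g_obs - g_ref + FAC - BC
= 979263.28 - 979586.81 + 151.6 - 45.5
= -217.43 mGal

-217.43


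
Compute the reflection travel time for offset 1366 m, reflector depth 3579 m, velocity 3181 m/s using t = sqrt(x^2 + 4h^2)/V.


x^2 + 4h^2 = 1366^2 + 4*3579^2 = 1865956 + 51236964 = 53102920
sqrt(53102920) = 7287.175
t = 7287.175 / 3181 = 2.2908 s

2.2908


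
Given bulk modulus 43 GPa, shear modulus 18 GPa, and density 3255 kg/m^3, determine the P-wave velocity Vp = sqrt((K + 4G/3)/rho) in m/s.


First compute the effective modulus:
K + 4G/3 = 43e9 + 4*18e9/3 = 67000000000.0 Pa
Then divide by density:
67000000000.0 / 3255 = 20583717.3579 Pa/(kg/m^3)
Take the square root:
Vp = sqrt(20583717.3579) = 4536.93 m/s

4536.93


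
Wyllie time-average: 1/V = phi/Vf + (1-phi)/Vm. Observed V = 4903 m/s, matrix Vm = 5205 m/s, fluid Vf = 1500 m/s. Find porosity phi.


1/V - 1/Vm = 1/4903 - 1/5205 = 1.183e-05
1/Vf - 1/Vm = 1/1500 - 1/5205 = 0.00047454
phi = 1.183e-05 / 0.00047454 = 0.0249

0.0249


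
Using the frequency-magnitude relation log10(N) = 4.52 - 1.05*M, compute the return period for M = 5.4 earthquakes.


log10(N) = 4.52 - 1.05*5.4 = -1.15
N = 10^-1.15 = 0.070795
T = 1/N = 1/0.070795 = 14.1254 years

14.1254


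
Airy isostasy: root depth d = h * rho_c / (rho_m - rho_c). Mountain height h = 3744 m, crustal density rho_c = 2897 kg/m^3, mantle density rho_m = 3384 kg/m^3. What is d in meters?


rho_m - rho_c = 3384 - 2897 = 487
d = 3744 * 2897 / 487
= 10846368 / 487
= 22271.8 m

22271.8


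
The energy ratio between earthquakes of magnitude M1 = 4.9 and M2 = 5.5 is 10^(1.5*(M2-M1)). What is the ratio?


M2 - M1 = 5.5 - 4.9 = 0.6
1.5 * 0.6 = 0.9
ratio = 10^0.9 = 7.94

7.94


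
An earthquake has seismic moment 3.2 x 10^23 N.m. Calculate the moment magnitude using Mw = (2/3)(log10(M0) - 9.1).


log10(M0) = log10(3.2 x 10^23) = 23.5051
Mw = 2/3 * (23.5051 - 9.1)
= 2/3 * 14.4051
= 9.6

9.6


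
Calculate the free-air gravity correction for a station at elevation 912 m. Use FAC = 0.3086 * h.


FAC = 0.3086 * h
= 0.3086 * 912
= 281.4432 mGal

281.4432


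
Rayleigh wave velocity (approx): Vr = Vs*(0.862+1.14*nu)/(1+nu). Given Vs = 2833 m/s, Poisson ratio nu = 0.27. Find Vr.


Numerator factor = 0.862 + 1.14*0.27 = 1.1698
Denominator = 1 + 0.27 = 1.27
Vr = 2833 * 1.1698 / 1.27 = 2609.48 m/s

2609.48


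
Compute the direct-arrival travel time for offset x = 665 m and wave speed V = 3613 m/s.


t = x / V
= 665 / 3613
= 0.1841 s

0.1841


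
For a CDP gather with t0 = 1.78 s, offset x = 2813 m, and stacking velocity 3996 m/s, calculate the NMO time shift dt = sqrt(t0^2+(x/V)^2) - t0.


x/Vnmo = 2813/3996 = 0.703954
(x/Vnmo)^2 = 0.495551
t0^2 = 3.1684
sqrt(3.1684 + 0.495551) = 1.914145
dt = 1.914145 - 1.78 = 0.134145

0.134145


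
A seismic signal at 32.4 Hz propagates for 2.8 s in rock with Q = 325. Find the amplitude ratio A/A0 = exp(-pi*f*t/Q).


pi*f*t/Q = pi*32.4*2.8/325 = 0.876939
A/A0 = exp(-0.876939) = 0.416054

0.416054


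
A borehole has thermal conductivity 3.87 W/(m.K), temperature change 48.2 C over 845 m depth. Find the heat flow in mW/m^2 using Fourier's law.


q = k * dT / dz * 1000
= 3.87 * 48.2 / 845 * 1000
= 0.22075 * 1000
= 220.7503 mW/m^2

220.7503


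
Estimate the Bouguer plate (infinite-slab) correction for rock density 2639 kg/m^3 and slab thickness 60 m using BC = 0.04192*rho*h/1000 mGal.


BC = 0.04192 * rho * h / 1000
= 0.04192 * 2639 * 60 / 1000
= 6.6376 mGal

6.6376


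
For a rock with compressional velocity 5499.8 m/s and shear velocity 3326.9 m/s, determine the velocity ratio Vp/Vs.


Vp/Vs = 5499.8 / 3326.9
= 1.6531

1.6531


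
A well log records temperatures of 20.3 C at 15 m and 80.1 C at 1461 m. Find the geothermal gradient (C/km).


dT = 80.1 - 20.3 = 59.8 C
dz = 1461 - 15 = 1446 m
gradient = dT/dz * 1000 = 59.8/1446 * 1000 = 41.3555 C/km

41.3555


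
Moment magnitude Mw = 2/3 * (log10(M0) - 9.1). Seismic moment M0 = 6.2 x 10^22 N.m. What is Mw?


log10(M0) = log10(6.2 x 10^22) = 22.7924
Mw = 2/3 * (22.7924 - 9.1)
= 2/3 * 13.6924
= 9.13

9.13


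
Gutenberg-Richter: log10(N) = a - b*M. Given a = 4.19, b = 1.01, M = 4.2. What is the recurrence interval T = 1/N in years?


log10(N) = 4.19 - 1.01*4.2 = -0.052
N = 10^-0.052 = 0.887156
T = 1/N = 1/0.887156 = 1.1272 years

1.1272


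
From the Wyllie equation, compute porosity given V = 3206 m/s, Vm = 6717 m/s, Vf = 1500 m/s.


1/V - 1/Vm = 1/3206 - 1/6717 = 0.00016304
1/Vf - 1/Vm = 1/1500 - 1/6717 = 0.00051779
phi = 0.00016304 / 0.00051779 = 0.3149

0.3149


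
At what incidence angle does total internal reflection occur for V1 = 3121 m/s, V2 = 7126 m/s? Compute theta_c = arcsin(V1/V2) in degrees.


V1/V2 = 3121/7126 = 0.437974
theta_c = arcsin(0.437974) = 25.9747 degrees

25.9747


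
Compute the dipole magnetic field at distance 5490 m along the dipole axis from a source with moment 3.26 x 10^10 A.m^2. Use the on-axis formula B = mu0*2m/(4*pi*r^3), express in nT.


m = 3.26 x 10^10 = 32600000000 A.m^2
2m = 65200000000 A.m^2
r^3 = 5490^3 = 165469149000
B = (4pi*10^-7) * 65200000000 / (4*pi * 165469149000) * 1e9
= 81932.736406 / 2079346651576.62 * 1e9
= 39.4031 nT

39.4031


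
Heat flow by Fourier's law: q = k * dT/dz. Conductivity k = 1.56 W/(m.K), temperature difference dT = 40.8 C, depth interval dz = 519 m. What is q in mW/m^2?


q = k * dT / dz * 1000
= 1.56 * 40.8 / 519 * 1000
= 0.122636 * 1000
= 122.6358 mW/m^2

122.6358


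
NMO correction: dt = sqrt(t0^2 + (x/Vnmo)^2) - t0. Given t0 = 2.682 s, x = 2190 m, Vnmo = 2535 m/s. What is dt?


x/Vnmo = 2190/2535 = 0.863905
(x/Vnmo)^2 = 0.746332
t0^2 = 7.193124
sqrt(7.193124 + 0.746332) = 2.817704
dt = 2.817704 - 2.682 = 0.135704

0.135704


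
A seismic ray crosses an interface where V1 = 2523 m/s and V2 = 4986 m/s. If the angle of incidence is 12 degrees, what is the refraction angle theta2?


sin(theta1) = sin(12 deg) = 0.207912
sin(theta2) = V2/V1 * sin(theta1) = 4986/2523 * 0.207912 = 0.410879
theta2 = arcsin(0.410879) = 24.2601 degrees

24.2601


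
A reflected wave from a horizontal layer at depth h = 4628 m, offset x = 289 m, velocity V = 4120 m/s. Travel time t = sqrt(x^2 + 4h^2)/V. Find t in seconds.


x^2 + 4h^2 = 289^2 + 4*4628^2 = 83521 + 85673536 = 85757057
sqrt(85757057) = 9260.5106
t = 9260.5106 / 4120 = 2.2477 s

2.2477


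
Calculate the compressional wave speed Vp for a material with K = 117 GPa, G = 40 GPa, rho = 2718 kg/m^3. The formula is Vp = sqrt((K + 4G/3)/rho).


First compute the effective modulus:
K + 4G/3 = 117e9 + 4*40e9/3 = 170333333333.33 Pa
Then divide by density:
170333333333.33 / 2718 = 62668628.8938 Pa/(kg/m^3)
Take the square root:
Vp = sqrt(62668628.8938) = 7916.35 m/s

7916.35


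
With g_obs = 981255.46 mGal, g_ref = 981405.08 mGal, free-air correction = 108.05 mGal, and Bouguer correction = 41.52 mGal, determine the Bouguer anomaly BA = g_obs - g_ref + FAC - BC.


BA = g_obs - g_ref + FAC - BC
= 981255.46 - 981405.08 + 108.05 - 41.52
= -83.09 mGal

-83.09


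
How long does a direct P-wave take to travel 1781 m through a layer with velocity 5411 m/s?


t = x / V
= 1781 / 5411
= 0.3291 s

0.3291


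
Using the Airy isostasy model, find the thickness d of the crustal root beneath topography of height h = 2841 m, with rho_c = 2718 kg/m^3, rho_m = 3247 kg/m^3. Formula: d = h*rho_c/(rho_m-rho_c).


rho_m - rho_c = 3247 - 2718 = 529
d = 2841 * 2718 / 529
= 7721838 / 529
= 14597.05 m

14597.05


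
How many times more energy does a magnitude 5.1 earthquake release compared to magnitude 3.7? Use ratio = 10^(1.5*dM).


M2 - M1 = 5.1 - 3.7 = 1.4
1.5 * 1.4 = 2.1
ratio = 10^2.1 = 125.89

125.89


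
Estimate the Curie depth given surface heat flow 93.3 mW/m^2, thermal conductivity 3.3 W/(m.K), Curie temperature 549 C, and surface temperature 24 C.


T_Curie - T_surf = 549 - 24 = 525 C
Convert q to W/m^2: 93.3 mW/m^2 = 0.0933 W/m^2
d = 525 * 3.3 / 0.0933 = 18569.13 m

18569.13


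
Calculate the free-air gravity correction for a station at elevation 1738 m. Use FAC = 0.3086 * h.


FAC = 0.3086 * h
= 0.3086 * 1738
= 536.3468 mGal

536.3468


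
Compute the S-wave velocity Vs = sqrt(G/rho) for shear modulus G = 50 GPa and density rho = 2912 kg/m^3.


Convert G to Pa: G = 50e9 Pa
Compute G/rho = 50e9 / 2912 = 17170329.6703
Vs = sqrt(17170329.6703) = 4143.71 m/s

4143.71


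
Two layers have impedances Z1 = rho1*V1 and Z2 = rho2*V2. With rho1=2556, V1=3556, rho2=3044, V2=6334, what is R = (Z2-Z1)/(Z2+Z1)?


Z1 = 2556 * 3556 = 9089136
Z2 = 3044 * 6334 = 19280696
R = (19280696 - 9089136) / (19280696 + 9089136) = 10191560 / 28369832 = 0.3592

0.3592


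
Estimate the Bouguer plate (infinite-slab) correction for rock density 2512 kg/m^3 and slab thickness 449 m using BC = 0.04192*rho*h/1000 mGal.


BC = 0.04192 * rho * h / 1000
= 0.04192 * 2512 * 449 / 1000
= 47.2811 mGal

47.2811


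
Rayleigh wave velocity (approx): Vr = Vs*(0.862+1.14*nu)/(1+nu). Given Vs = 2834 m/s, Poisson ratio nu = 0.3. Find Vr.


Numerator factor = 0.862 + 1.14*0.3 = 1.204
Denominator = 1 + 0.3 = 1.3
Vr = 2834 * 1.204 / 1.3 = 2624.72 m/s

2624.72


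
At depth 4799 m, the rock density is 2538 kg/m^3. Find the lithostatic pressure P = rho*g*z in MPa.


P = rho * g * z / 1e6
= 2538 * 9.81 * 4799 / 1e6
= 119484446.22 / 1e6
= 119.4844 MPa

119.4844


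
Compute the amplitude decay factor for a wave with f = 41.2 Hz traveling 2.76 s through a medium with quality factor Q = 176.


pi*f*t/Q = pi*41.2*2.76/176 = 2.029754
A/A0 = exp(-2.029754) = 0.131368

0.131368


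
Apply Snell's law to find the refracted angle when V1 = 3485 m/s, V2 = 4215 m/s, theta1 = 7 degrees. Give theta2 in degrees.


sin(theta1) = sin(7 deg) = 0.121869
sin(theta2) = V2/V1 * sin(theta1) = 4215/3485 * 0.121869 = 0.147397
theta2 = arcsin(0.147397) = 8.4761 degrees

8.4761


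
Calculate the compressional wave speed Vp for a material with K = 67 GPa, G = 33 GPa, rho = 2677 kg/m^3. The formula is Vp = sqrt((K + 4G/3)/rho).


First compute the effective modulus:
K + 4G/3 = 67e9 + 4*33e9/3 = 111000000000.0 Pa
Then divide by density:
111000000000.0 / 2677 = 41464325.7378 Pa/(kg/m^3)
Take the square root:
Vp = sqrt(41464325.7378) = 6439.28 m/s

6439.28


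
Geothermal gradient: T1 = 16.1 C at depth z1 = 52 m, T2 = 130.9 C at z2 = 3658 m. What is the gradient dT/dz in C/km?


dT = 130.9 - 16.1 = 114.8 C
dz = 3658 - 52 = 3606 m
gradient = dT/dz * 1000 = 114.8/3606 * 1000 = 31.8358 C/km

31.8358


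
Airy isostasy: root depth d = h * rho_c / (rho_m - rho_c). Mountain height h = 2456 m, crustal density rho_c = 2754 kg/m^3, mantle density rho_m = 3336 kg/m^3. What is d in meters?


rho_m - rho_c = 3336 - 2754 = 582
d = 2456 * 2754 / 582
= 6763824 / 582
= 11621.69 m

11621.69


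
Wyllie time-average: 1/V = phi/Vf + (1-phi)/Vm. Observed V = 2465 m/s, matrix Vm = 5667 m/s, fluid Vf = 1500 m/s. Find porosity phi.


1/V - 1/Vm = 1/2465 - 1/5667 = 0.00022922
1/Vf - 1/Vm = 1/1500 - 1/5667 = 0.00049021
phi = 0.00022922 / 0.00049021 = 0.4676

0.4676


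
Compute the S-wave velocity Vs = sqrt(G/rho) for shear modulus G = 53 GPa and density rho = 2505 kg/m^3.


Convert G to Pa: G = 53e9 Pa
Compute G/rho = 53e9 / 2505 = 21157684.6307
Vs = sqrt(21157684.6307) = 4599.75 m/s

4599.75


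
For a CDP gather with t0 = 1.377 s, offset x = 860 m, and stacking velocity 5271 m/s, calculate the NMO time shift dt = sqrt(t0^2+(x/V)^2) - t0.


x/Vnmo = 860/5271 = 0.163157
(x/Vnmo)^2 = 0.02662
t0^2 = 1.896129
sqrt(1.896129 + 0.02662) = 1.386632
dt = 1.386632 - 1.377 = 0.009632

0.009632


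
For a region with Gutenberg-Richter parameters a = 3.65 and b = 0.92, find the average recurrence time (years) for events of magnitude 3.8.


log10(N) = 3.65 - 0.92*3.8 = 0.154
N = 10^0.154 = 1.425608
T = 1/N = 1/1.425608 = 0.7015 years

0.7015


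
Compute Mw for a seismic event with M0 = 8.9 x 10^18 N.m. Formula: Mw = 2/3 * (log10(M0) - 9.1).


log10(M0) = log10(8.9 x 10^18) = 18.9494
Mw = 2/3 * (18.9494 - 9.1)
= 2/3 * 9.8494
= 6.57

6.57


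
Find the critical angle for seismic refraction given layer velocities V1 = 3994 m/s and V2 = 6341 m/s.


V1/V2 = 3994/6341 = 0.629869
theta_c = arcsin(0.629869) = 39.0405 degrees

39.0405


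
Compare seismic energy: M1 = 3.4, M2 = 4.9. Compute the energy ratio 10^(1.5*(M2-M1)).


M2 - M1 = 4.9 - 3.4 = 1.5
1.5 * 1.5 = 2.25
ratio = 10^2.25 = 177.83

177.83


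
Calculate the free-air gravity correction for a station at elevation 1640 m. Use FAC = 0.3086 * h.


FAC = 0.3086 * h
= 0.3086 * 1640
= 506.104 mGal

506.104


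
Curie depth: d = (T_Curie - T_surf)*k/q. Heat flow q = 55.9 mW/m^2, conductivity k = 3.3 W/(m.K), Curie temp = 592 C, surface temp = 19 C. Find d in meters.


T_Curie - T_surf = 592 - 19 = 573 C
Convert q to W/m^2: 55.9 mW/m^2 = 0.0559 W/m^2
d = 573 * 3.3 / 0.0559 = 33826.48 m

33826.48


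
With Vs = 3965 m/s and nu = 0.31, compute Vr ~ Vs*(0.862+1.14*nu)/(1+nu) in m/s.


Numerator factor = 0.862 + 1.14*0.31 = 1.2154
Denominator = 1 + 0.31 = 1.31
Vr = 3965 * 1.2154 / 1.31 = 3678.67 m/s

3678.67


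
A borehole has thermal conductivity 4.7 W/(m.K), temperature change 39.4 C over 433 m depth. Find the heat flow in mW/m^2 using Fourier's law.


q = k * dT / dz * 1000
= 4.7 * 39.4 / 433 * 1000
= 0.427667 * 1000
= 427.6674 mW/m^2

427.6674


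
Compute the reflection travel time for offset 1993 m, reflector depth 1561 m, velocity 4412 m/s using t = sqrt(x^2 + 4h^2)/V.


x^2 + 4h^2 = 1993^2 + 4*1561^2 = 3972049 + 9746884 = 13718933
sqrt(13718933) = 3703.9078
t = 3703.9078 / 4412 = 0.8395 s

0.8395


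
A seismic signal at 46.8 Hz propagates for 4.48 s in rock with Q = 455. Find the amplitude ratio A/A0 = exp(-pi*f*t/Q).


pi*f*t/Q = pi*46.8*4.48/455 = 1.447646
A/A0 = exp(-1.447646) = 0.235123

0.235123


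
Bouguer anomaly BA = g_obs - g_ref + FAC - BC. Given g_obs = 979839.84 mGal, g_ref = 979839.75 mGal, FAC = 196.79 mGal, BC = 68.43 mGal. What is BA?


BA = g_obs - g_ref + FAC - BC
= 979839.84 - 979839.75 + 196.79 - 68.43
= 128.45 mGal

128.45


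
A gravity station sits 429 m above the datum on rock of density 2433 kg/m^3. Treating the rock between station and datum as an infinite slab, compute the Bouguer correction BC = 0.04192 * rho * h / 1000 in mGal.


BC = 0.04192 * rho * h / 1000
= 0.04192 * 2433 * 429 / 1000
= 43.7543 mGal

43.7543


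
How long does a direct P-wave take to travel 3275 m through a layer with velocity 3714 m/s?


t = x / V
= 3275 / 3714
= 0.8818 s

0.8818


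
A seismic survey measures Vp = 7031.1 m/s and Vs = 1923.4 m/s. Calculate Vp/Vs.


Vp/Vs = 7031.1 / 1923.4
= 3.6556

3.6556


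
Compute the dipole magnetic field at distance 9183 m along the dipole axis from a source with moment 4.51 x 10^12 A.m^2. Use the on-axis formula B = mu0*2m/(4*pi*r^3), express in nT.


m = 4.51 x 10^12 = 4510000000000 A.m^2
2m = 9020000000000 A.m^2
r^3 = 9183^3 = 774379331487
B = (4pi*10^-7) * 9020000000000 / (4*pi * 774379331487) * 1e9
= 11334866.294152 / 9731137675565.34 * 1e9
= 1164.8038 nT

1164.8038


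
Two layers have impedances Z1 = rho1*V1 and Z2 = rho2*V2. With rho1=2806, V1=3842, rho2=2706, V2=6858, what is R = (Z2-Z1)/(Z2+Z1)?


Z1 = 2806 * 3842 = 10780652
Z2 = 2706 * 6858 = 18557748
R = (18557748 - 10780652) / (18557748 + 10780652) = 7777096 / 29338400 = 0.2651

0.2651


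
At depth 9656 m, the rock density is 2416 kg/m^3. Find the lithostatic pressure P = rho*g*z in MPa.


P = rho * g * z / 1e6
= 2416 * 9.81 * 9656 / 1e6
= 228856469.76 / 1e6
= 228.8565 MPa

228.8565


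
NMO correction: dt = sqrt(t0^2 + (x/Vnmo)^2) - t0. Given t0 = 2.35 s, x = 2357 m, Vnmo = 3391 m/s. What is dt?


x/Vnmo = 2357/3391 = 0.695075
(x/Vnmo)^2 = 0.48313
t0^2 = 5.5225
sqrt(5.5225 + 0.48313) = 2.450639
dt = 2.450639 - 2.35 = 0.100639

0.100639


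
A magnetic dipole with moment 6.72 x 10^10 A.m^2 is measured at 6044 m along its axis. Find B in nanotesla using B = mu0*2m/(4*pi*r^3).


m = 6.72 x 10^10 = 67200000000 A.m^2
2m = 134400000000 A.m^2
r^3 = 6044^3 = 220786933184
B = (4pi*10^-7) * 134400000000 / (4*pi * 220786933184) * 1e9
= 168892.021057 / 2774490429197.9 * 1e9
= 60.8732 nT

60.8732


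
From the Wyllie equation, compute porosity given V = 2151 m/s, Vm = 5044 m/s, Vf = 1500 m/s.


1/V - 1/Vm = 1/2151 - 1/5044 = 0.00026664
1/Vf - 1/Vm = 1/1500 - 1/5044 = 0.00046841
phi = 0.00026664 / 0.00046841 = 0.5693

0.5693


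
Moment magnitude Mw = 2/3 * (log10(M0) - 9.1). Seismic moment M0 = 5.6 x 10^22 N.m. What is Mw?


log10(M0) = log10(5.6 x 10^22) = 22.7482
Mw = 2/3 * (22.7482 - 9.1)
= 2/3 * 13.6482
= 9.1

9.1


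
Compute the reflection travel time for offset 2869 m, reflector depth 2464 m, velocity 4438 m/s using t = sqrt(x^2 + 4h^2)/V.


x^2 + 4h^2 = 2869^2 + 4*2464^2 = 8231161 + 24285184 = 32516345
sqrt(32516345) = 5702.3105
t = 5702.3105 / 4438 = 1.2849 s

1.2849


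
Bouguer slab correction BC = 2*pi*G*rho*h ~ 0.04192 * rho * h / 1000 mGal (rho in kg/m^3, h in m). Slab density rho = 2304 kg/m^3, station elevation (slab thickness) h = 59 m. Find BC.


BC = 0.04192 * rho * h / 1000
= 0.04192 * 2304 * 59 / 1000
= 5.6984 mGal

5.6984


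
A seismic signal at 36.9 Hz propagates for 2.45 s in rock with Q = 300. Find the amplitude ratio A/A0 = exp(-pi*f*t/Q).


pi*f*t/Q = pi*36.9*2.45/300 = 0.946719
A/A0 = exp(-0.946719) = 0.388012

0.388012


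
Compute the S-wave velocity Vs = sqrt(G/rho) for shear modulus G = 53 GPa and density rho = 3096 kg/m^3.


Convert G to Pa: G = 53e9 Pa
Compute G/rho = 53e9 / 3096 = 17118863.0491
Vs = sqrt(17118863.0491) = 4137.49 m/s

4137.49


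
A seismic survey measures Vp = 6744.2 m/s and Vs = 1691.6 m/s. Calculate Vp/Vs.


Vp/Vs = 6744.2 / 1691.6
= 3.9869

3.9869


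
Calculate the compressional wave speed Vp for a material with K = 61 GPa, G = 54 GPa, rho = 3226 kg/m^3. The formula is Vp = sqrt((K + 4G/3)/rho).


First compute the effective modulus:
K + 4G/3 = 61e9 + 4*54e9/3 = 133000000000.0 Pa
Then divide by density:
133000000000.0 / 3226 = 41227526.3484 Pa/(kg/m^3)
Take the square root:
Vp = sqrt(41227526.3484) = 6420.87 m/s

6420.87


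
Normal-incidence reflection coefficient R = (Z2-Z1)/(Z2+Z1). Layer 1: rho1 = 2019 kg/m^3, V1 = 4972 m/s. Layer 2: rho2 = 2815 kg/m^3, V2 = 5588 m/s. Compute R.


Z1 = 2019 * 4972 = 10038468
Z2 = 2815 * 5588 = 15730220
R = (15730220 - 10038468) / (15730220 + 10038468) = 5691752 / 25768688 = 0.2209

0.2209


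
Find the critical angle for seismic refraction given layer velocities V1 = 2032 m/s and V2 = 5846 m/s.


V1/V2 = 2032/5846 = 0.347588
theta_c = arcsin(0.347588) = 20.3399 degrees

20.3399


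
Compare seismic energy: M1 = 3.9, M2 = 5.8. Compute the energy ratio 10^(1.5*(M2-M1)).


M2 - M1 = 5.8 - 3.9 = 1.9
1.5 * 1.9 = 2.85
ratio = 10^2.85 = 707.95

707.95


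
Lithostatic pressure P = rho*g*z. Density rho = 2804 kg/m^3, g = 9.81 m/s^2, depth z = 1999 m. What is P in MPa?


P = rho * g * z / 1e6
= 2804 * 9.81 * 1999 / 1e6
= 54986972.76 / 1e6
= 54.987 MPa

54.987


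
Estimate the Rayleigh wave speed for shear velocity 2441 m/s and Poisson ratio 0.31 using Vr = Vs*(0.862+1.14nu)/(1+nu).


Numerator factor = 0.862 + 1.14*0.31 = 1.2154
Denominator = 1 + 0.31 = 1.31
Vr = 2441 * 1.2154 / 1.31 = 2264.73 m/s

2264.73


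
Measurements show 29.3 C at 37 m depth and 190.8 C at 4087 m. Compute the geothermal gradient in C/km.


dT = 190.8 - 29.3 = 161.5 C
dz = 4087 - 37 = 4050 m
gradient = dT/dz * 1000 = 161.5/4050 * 1000 = 39.8765 C/km

39.8765


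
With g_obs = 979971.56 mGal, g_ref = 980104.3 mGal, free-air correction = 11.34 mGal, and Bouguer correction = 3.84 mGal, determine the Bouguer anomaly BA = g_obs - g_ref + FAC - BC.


BA = g_obs - g_ref + FAC - BC
= 979971.56 - 980104.3 + 11.34 - 3.84
= -125.24 mGal

-125.24


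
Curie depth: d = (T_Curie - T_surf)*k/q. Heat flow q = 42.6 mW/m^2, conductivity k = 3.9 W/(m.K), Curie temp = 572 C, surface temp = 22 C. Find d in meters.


T_Curie - T_surf = 572 - 22 = 550 C
Convert q to W/m^2: 42.6 mW/m^2 = 0.0426 W/m^2
d = 550 * 3.9 / 0.0426 = 50352.11 m

50352.11


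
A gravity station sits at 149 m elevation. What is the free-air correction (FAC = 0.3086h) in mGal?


FAC = 0.3086 * h
= 0.3086 * 149
= 45.9814 mGal

45.9814


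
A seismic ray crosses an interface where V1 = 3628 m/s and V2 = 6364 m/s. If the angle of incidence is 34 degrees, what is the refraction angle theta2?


sin(theta1) = sin(34 deg) = 0.559193
sin(theta2) = V2/V1 * sin(theta1) = 6364/3628 * 0.559193 = 0.9809
theta2 = arcsin(0.9809) = 78.7836 degrees

78.7836


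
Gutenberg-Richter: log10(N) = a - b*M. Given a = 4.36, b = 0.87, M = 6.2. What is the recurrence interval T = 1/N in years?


log10(N) = 4.36 - 0.87*6.2 = -1.034
N = 10^-1.034 = 0.09247
T = 1/N = 1/0.09247 = 10.8143 years

10.8143


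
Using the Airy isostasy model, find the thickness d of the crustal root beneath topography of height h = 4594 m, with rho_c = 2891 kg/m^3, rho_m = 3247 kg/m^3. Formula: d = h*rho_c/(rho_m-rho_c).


rho_m - rho_c = 3247 - 2891 = 356
d = 4594 * 2891 / 356
= 13281254 / 356
= 37306.89 m

37306.89


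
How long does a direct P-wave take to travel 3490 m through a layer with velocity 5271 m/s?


t = x / V
= 3490 / 5271
= 0.6621 s

0.6621


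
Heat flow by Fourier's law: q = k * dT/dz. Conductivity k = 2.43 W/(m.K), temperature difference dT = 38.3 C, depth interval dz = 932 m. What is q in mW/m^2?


q = k * dT / dz * 1000
= 2.43 * 38.3 / 932 * 1000
= 0.099859 * 1000
= 99.8594 mW/m^2

99.8594


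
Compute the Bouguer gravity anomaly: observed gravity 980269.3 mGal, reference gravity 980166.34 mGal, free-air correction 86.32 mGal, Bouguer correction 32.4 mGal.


BA = g_obs - g_ref + FAC - BC
= 980269.3 - 980166.34 + 86.32 - 32.4
= 156.88 mGal

156.88


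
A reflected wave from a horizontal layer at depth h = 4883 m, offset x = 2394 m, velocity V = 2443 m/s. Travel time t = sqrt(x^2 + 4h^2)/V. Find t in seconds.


x^2 + 4h^2 = 2394^2 + 4*4883^2 = 5731236 + 95374756 = 101105992
sqrt(101105992) = 10055.1475
t = 10055.1475 / 2443 = 4.1159 s

4.1159


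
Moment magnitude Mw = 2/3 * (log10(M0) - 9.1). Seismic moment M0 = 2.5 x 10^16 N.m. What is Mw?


log10(M0) = log10(2.5 x 10^16) = 16.3979
Mw = 2/3 * (16.3979 - 9.1)
= 2/3 * 7.2979
= 4.87

4.87


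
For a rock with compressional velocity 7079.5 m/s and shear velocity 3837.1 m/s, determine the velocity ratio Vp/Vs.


Vp/Vs = 7079.5 / 3837.1
= 1.845

1.845


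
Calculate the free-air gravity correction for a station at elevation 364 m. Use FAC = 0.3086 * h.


FAC = 0.3086 * h
= 0.3086 * 364
= 112.3304 mGal

112.3304


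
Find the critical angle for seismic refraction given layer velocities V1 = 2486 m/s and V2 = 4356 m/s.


V1/V2 = 2486/4356 = 0.570707
theta_c = arcsin(0.570707) = 34.7995 degrees

34.7995


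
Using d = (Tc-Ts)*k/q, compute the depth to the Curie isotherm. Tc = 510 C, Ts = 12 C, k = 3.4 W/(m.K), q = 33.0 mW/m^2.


T_Curie - T_surf = 510 - 12 = 498 C
Convert q to W/m^2: 33.0 mW/m^2 = 0.033 W/m^2
d = 498 * 3.4 / 0.033 = 51309.09 m

51309.09


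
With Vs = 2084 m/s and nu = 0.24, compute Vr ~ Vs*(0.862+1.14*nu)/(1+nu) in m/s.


Numerator factor = 0.862 + 1.14*0.24 = 1.1356
Denominator = 1 + 0.24 = 1.24
Vr = 2084 * 1.1356 / 1.24 = 1908.54 m/s

1908.54


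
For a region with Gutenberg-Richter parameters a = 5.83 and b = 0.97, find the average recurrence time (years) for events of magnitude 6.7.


log10(N) = 5.83 - 0.97*6.7 = -0.669
N = 10^-0.669 = 0.214289
T = 1/N = 1/0.214289 = 4.6666 years

4.6666


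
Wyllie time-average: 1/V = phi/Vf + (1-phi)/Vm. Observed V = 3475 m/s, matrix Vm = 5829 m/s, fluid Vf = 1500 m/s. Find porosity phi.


1/V - 1/Vm = 1/3475 - 1/5829 = 0.00011621
1/Vf - 1/Vm = 1/1500 - 1/5829 = 0.00049511
phi = 0.00011621 / 0.00049511 = 0.2347

0.2347


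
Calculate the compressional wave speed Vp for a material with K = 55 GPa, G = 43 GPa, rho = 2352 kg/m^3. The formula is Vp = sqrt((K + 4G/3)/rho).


First compute the effective modulus:
K + 4G/3 = 55e9 + 4*43e9/3 = 112333333333.33 Pa
Then divide by density:
112333333333.33 / 2352 = 47760770.9751 Pa/(kg/m^3)
Take the square root:
Vp = sqrt(47760770.9751) = 6910.92 m/s

6910.92


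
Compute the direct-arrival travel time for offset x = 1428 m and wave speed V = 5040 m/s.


t = x / V
= 1428 / 5040
= 0.2833 s

0.2833


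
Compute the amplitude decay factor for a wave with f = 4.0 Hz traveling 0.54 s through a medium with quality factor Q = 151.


pi*f*t/Q = pi*4.0*0.54/151 = 0.044939
A/A0 = exp(-0.044939) = 0.956055

0.956055


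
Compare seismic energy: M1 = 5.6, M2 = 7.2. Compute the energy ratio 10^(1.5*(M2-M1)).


M2 - M1 = 7.2 - 5.6 = 1.6
1.5 * 1.6 = 2.4
ratio = 10^2.4 = 251.19

251.19


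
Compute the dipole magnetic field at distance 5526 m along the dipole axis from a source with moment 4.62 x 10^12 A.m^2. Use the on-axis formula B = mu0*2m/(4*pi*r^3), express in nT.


m = 4.62 x 10^12 = 4620000000000 A.m^2
2m = 9240000000000 A.m^2
r^3 = 5526^3 = 168745671576
B = (4pi*10^-7) * 9240000000000 / (4*pi * 168745671576) * 1e9
= 11611326.447668 / 2120520648592.95 * 1e9
= 5475.696 nT

5475.696


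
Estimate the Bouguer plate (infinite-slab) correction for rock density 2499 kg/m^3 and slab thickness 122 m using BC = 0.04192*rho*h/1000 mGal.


BC = 0.04192 * rho * h / 1000
= 0.04192 * 2499 * 122 / 1000
= 12.7805 mGal

12.7805


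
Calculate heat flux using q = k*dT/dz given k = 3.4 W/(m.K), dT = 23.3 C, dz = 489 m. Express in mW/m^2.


q = k * dT / dz * 1000
= 3.4 * 23.3 / 489 * 1000
= 0.162004 * 1000
= 162.0041 mW/m^2

162.0041


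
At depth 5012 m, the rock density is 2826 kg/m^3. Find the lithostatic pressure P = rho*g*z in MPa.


P = rho * g * z / 1e6
= 2826 * 9.81 * 5012 / 1e6
= 138947976.72 / 1e6
= 138.948 MPa

138.948


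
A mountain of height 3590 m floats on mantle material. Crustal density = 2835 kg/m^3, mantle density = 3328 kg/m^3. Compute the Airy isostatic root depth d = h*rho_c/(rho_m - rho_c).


rho_m - rho_c = 3328 - 2835 = 493
d = 3590 * 2835 / 493
= 10177650 / 493
= 20644.32 m

20644.32


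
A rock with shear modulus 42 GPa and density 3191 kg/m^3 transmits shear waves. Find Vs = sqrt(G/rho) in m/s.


Convert G to Pa: G = 42e9 Pa
Compute G/rho = 42e9 / 3191 = 13162018.1761
Vs = sqrt(13162018.1761) = 3627.95 m/s

3627.95


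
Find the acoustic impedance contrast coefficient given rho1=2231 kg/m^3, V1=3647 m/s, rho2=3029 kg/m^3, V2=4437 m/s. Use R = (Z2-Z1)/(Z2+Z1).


Z1 = 2231 * 3647 = 8136457
Z2 = 3029 * 4437 = 13439673
R = (13439673 - 8136457) / (13439673 + 8136457) = 5303216 / 21576130 = 0.2458

0.2458


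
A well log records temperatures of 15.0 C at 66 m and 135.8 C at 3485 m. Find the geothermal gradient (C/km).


dT = 135.8 - 15.0 = 120.8 C
dz = 3485 - 66 = 3419 m
gradient = dT/dz * 1000 = 120.8/3419 * 1000 = 35.332 C/km

35.332


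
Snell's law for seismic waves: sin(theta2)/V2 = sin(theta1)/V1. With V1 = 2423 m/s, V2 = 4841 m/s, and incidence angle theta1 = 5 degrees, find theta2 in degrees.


sin(theta1) = sin(5 deg) = 0.087156
sin(theta2) = V2/V1 * sin(theta1) = 4841/2423 * 0.087156 = 0.174132
theta2 = arcsin(0.174132) = 10.0281 degrees

10.0281


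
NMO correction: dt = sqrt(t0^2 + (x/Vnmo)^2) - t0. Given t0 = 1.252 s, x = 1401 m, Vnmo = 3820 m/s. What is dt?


x/Vnmo = 1401/3820 = 0.366754
(x/Vnmo)^2 = 0.134508
t0^2 = 1.567504
sqrt(1.567504 + 0.134508) = 1.304612
dt = 1.304612 - 1.252 = 0.052612

0.052612


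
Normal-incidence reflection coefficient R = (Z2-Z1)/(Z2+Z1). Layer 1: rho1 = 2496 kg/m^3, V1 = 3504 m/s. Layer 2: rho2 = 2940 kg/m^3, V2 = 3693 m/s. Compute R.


Z1 = 2496 * 3504 = 8745984
Z2 = 2940 * 3693 = 10857420
R = (10857420 - 8745984) / (10857420 + 8745984) = 2111436 / 19603404 = 0.1077

0.1077


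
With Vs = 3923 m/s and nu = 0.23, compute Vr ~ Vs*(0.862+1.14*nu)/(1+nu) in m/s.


Numerator factor = 0.862 + 1.14*0.23 = 1.1242
Denominator = 1 + 0.23 = 1.23
Vr = 3923 * 1.1242 / 1.23 = 3585.56 m/s

3585.56


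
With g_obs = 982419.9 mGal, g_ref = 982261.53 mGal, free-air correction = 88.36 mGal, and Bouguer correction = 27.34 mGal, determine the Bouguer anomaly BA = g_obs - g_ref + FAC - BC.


BA = g_obs - g_ref + FAC - BC
= 982419.9 - 982261.53 + 88.36 - 27.34
= 219.39 mGal

219.39


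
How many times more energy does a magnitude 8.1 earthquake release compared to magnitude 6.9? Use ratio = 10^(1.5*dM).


M2 - M1 = 8.1 - 6.9 = 1.2
1.5 * 1.2 = 1.8
ratio = 10^1.8 = 63.1

63.1


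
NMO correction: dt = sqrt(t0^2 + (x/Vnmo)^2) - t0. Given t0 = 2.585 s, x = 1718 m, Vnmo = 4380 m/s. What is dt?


x/Vnmo = 1718/4380 = 0.392237
(x/Vnmo)^2 = 0.15385
t0^2 = 6.682225
sqrt(6.682225 + 0.15385) = 2.614589
dt = 2.614589 - 2.585 = 0.029589

0.029589


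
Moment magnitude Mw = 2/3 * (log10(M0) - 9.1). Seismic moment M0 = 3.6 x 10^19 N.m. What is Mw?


log10(M0) = log10(3.6 x 10^19) = 19.5563
Mw = 2/3 * (19.5563 - 9.1)
= 2/3 * 10.4563
= 6.97

6.97


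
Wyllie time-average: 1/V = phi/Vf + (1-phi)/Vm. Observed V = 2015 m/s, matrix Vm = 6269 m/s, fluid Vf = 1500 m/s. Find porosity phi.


1/V - 1/Vm = 1/2015 - 1/6269 = 0.00033676
1/Vf - 1/Vm = 1/1500 - 1/6269 = 0.00050715
phi = 0.00033676 / 0.00050715 = 0.664

0.664


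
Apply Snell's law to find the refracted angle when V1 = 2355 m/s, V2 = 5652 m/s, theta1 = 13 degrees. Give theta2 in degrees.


sin(theta1) = sin(13 deg) = 0.224951
sin(theta2) = V2/V1 * sin(theta1) = 5652/2355 * 0.224951 = 0.539883
theta2 = arcsin(0.539883) = 32.6756 degrees

32.6756


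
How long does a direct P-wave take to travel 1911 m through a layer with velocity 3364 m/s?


t = x / V
= 1911 / 3364
= 0.5681 s

0.5681


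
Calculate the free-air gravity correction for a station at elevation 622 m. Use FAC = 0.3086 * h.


FAC = 0.3086 * h
= 0.3086 * 622
= 191.9492 mGal

191.9492
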